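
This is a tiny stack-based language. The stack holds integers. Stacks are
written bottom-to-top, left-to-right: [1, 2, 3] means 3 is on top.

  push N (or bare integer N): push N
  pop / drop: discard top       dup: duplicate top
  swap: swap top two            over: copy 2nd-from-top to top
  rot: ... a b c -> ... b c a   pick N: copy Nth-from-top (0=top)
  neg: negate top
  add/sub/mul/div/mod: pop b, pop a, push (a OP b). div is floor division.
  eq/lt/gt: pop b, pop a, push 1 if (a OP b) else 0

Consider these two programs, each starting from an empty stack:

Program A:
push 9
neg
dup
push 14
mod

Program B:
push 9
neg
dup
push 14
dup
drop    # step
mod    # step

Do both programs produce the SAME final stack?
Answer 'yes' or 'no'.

Answer: yes

Derivation:
Program A trace:
  After 'push 9': [9]
  After 'neg': [-9]
  After 'dup': [-9, -9]
  After 'push 14': [-9, -9, 14]
  After 'mod': [-9, 5]
Program A final stack: [-9, 5]

Program B trace:
  After 'push 9': [9]
  After 'neg': [-9]
  After 'dup': [-9, -9]
  After 'push 14': [-9, -9, 14]
  After 'dup': [-9, -9, 14, 14]
  After 'drop': [-9, -9, 14]
  After 'mod': [-9, 5]
Program B final stack: [-9, 5]
Same: yes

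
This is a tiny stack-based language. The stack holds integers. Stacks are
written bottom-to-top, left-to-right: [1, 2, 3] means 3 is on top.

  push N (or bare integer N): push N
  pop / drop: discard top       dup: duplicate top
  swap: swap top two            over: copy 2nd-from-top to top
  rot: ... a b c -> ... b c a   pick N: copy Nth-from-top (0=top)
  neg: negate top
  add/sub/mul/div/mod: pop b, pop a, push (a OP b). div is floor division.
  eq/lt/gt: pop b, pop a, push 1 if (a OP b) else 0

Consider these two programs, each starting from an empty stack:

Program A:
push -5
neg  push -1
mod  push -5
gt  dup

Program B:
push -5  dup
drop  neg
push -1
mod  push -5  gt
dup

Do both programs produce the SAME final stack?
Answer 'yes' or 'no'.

Program A trace:
  After 'push -5': [-5]
  After 'neg': [5]
  After 'push -1': [5, -1]
  After 'mod': [0]
  After 'push -5': [0, -5]
  After 'gt': [1]
  After 'dup': [1, 1]
Program A final stack: [1, 1]

Program B trace:
  After 'push -5': [-5]
  After 'dup': [-5, -5]
  After 'drop': [-5]
  After 'neg': [5]
  After 'push -1': [5, -1]
  After 'mod': [0]
  After 'push -5': [0, -5]
  After 'gt': [1]
  After 'dup': [1, 1]
Program B final stack: [1, 1]
Same: yes

Answer: yes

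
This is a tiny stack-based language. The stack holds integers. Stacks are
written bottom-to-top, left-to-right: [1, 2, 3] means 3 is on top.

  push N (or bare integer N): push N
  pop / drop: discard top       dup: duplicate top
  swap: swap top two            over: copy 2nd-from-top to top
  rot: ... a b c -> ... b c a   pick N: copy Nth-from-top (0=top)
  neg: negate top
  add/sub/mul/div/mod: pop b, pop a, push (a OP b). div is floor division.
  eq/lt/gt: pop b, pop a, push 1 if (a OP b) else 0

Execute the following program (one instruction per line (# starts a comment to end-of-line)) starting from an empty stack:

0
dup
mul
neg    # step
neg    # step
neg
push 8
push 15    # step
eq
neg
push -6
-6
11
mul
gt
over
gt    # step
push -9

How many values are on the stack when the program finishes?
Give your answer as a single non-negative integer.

Answer: 4

Derivation:
After 'push 0': stack = [0] (depth 1)
After 'dup': stack = [0, 0] (depth 2)
After 'mul': stack = [0] (depth 1)
After 'neg': stack = [0] (depth 1)
After 'neg': stack = [0] (depth 1)
After 'neg': stack = [0] (depth 1)
After 'push 8': stack = [0, 8] (depth 2)
After 'push 15': stack = [0, 8, 15] (depth 3)
After 'eq': stack = [0, 0] (depth 2)
After 'neg': stack = [0, 0] (depth 2)
After 'push -6': stack = [0, 0, -6] (depth 3)
After 'push -6': stack = [0, 0, -6, -6] (depth 4)
After 'push 11': stack = [0, 0, -6, -6, 11] (depth 5)
After 'mul': stack = [0, 0, -6, -66] (depth 4)
After 'gt': stack = [0, 0, 1] (depth 3)
After 'over': stack = [0, 0, 1, 0] (depth 4)
After 'gt': stack = [0, 0, 1] (depth 3)
After 'push -9': stack = [0, 0, 1, -9] (depth 4)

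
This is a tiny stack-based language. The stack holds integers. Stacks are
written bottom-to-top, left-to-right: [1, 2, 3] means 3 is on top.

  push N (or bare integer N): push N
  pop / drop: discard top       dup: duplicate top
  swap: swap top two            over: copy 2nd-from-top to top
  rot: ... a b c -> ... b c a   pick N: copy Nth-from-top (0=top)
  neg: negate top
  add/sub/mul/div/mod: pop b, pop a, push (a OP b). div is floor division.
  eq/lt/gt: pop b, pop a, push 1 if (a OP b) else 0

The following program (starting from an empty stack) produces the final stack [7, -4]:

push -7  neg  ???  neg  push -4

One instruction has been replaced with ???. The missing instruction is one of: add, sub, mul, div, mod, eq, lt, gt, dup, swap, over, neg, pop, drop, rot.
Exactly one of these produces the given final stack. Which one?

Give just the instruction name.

Stack before ???: [7]
Stack after ???:  [-7]
The instruction that transforms [7] -> [-7] is: neg

Answer: neg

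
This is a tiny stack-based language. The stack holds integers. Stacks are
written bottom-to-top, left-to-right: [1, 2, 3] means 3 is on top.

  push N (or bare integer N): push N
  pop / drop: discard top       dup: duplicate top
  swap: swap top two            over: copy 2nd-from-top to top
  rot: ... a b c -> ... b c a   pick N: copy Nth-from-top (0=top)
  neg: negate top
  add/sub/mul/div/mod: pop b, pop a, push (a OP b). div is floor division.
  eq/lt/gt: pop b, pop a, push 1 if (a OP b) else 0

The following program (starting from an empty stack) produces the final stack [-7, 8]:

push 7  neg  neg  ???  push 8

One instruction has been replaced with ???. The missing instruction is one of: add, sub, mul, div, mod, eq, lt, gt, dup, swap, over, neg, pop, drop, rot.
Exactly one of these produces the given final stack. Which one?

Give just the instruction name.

Stack before ???: [7]
Stack after ???:  [-7]
The instruction that transforms [7] -> [-7] is: neg

Answer: neg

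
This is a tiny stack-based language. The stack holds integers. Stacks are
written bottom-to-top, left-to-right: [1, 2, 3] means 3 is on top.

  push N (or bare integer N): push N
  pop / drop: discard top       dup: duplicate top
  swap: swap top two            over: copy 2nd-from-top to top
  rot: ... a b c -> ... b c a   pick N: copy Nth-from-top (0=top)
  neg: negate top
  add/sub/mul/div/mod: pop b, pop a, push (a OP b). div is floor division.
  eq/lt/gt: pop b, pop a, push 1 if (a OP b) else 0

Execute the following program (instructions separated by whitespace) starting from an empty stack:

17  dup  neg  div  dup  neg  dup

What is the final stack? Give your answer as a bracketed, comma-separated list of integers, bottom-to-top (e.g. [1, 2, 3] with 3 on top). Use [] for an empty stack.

After 'push 17': [17]
After 'dup': [17, 17]
After 'neg': [17, -17]
After 'div': [-1]
After 'dup': [-1, -1]
After 'neg': [-1, 1]
After 'dup': [-1, 1, 1]

Answer: [-1, 1, 1]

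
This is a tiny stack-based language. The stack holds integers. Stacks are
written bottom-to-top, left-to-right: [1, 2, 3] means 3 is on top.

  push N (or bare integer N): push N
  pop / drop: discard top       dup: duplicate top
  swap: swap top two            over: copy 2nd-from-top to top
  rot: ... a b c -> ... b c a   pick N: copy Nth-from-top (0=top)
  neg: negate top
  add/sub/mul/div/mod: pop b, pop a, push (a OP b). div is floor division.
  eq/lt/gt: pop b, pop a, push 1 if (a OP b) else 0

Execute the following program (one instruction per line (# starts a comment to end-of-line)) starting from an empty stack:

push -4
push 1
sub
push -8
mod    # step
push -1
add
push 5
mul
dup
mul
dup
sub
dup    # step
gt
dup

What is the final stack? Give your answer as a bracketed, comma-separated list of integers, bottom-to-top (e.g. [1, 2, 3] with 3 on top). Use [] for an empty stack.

After 'push -4': [-4]
After 'push 1': [-4, 1]
After 'sub': [-5]
After 'push -8': [-5, -8]
After 'mod': [-5]
After 'push -1': [-5, -1]
After 'add': [-6]
After 'push 5': [-6, 5]
After 'mul': [-30]
After 'dup': [-30, -30]
After 'mul': [900]
After 'dup': [900, 900]
After 'sub': [0]
After 'dup': [0, 0]
After 'gt': [0]
After 'dup': [0, 0]

Answer: [0, 0]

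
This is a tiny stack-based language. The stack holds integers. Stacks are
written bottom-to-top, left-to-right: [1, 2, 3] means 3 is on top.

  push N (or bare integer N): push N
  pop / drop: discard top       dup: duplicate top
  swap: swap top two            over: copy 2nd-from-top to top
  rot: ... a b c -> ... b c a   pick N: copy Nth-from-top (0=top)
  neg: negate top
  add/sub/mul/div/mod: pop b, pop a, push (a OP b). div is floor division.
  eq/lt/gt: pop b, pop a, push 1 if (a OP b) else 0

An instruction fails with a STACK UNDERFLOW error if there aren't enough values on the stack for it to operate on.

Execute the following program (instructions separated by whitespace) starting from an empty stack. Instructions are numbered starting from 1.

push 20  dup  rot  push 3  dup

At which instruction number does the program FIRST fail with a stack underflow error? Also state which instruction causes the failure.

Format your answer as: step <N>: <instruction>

Step 1 ('push 20'): stack = [20], depth = 1
Step 2 ('dup'): stack = [20, 20], depth = 2
Step 3 ('rot'): needs 3 value(s) but depth is 2 — STACK UNDERFLOW

Answer: step 3: rot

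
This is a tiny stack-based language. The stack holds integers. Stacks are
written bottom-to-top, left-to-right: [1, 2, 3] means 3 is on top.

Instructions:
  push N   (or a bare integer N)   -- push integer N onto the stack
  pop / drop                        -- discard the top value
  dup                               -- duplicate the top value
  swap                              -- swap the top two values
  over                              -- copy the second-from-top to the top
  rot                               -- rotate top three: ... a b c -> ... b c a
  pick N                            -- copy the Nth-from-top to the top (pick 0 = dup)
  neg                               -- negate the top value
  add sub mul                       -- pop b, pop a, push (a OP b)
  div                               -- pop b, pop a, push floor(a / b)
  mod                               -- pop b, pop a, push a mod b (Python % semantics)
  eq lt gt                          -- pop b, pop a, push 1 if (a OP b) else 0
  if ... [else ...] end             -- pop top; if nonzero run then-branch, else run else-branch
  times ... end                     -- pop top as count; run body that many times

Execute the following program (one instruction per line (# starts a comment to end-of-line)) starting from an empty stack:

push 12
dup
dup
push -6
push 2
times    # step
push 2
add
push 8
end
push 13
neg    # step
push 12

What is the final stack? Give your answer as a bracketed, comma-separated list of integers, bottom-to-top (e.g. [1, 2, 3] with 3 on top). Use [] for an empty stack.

After 'push 12': [12]
After 'dup': [12, 12]
After 'dup': [12, 12, 12]
After 'push -6': [12, 12, 12, -6]
After 'push 2': [12, 12, 12, -6, 2]
After 'times': [12, 12, 12, -6]
After 'push 2': [12, 12, 12, -6, 2]
After 'add': [12, 12, 12, -4]
After 'push 8': [12, 12, 12, -4, 8]
After 'push 2': [12, 12, 12, -4, 8, 2]
After 'add': [12, 12, 12, -4, 10]
After 'push 8': [12, 12, 12, -4, 10, 8]
After 'push 13': [12, 12, 12, -4, 10, 8, 13]
After 'neg': [12, 12, 12, -4, 10, 8, -13]
After 'push 12': [12, 12, 12, -4, 10, 8, -13, 12]

Answer: [12, 12, 12, -4, 10, 8, -13, 12]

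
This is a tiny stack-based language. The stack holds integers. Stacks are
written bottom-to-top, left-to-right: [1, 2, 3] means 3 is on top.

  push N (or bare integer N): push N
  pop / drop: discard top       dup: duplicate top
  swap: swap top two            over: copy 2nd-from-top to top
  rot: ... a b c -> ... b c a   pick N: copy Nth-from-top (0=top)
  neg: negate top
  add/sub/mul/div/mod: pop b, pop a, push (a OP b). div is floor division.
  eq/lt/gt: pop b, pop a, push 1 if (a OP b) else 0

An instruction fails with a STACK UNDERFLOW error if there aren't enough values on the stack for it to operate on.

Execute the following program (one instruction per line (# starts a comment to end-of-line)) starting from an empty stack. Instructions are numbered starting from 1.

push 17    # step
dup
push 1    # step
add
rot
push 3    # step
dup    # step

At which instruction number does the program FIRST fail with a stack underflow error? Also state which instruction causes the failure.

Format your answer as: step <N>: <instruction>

Step 1 ('push 17'): stack = [17], depth = 1
Step 2 ('dup'): stack = [17, 17], depth = 2
Step 3 ('push 1'): stack = [17, 17, 1], depth = 3
Step 4 ('add'): stack = [17, 18], depth = 2
Step 5 ('rot'): needs 3 value(s) but depth is 2 — STACK UNDERFLOW

Answer: step 5: rot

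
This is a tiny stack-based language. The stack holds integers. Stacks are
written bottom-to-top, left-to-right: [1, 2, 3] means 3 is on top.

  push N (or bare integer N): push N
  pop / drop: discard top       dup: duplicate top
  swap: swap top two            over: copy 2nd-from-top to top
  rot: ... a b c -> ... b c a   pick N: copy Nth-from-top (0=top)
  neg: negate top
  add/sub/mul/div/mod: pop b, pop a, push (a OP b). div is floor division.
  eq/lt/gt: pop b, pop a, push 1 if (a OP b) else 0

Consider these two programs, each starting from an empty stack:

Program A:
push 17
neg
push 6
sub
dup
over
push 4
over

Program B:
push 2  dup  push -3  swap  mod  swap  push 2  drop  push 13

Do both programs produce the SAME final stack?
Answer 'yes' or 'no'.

Program A trace:
  After 'push 17': [17]
  After 'neg': [-17]
  After 'push 6': [-17, 6]
  After 'sub': [-23]
  After 'dup': [-23, -23]
  After 'over': [-23, -23, -23]
  After 'push 4': [-23, -23, -23, 4]
  After 'over': [-23, -23, -23, 4, -23]
Program A final stack: [-23, -23, -23, 4, -23]

Program B trace:
  After 'push 2': [2]
  After 'dup': [2, 2]
  After 'push -3': [2, 2, -3]
  After 'swap': [2, -3, 2]
  After 'mod': [2, 1]
  After 'swap': [1, 2]
  After 'push 2': [1, 2, 2]
  After 'drop': [1, 2]
  After 'push 13': [1, 2, 13]
Program B final stack: [1, 2, 13]
Same: no

Answer: no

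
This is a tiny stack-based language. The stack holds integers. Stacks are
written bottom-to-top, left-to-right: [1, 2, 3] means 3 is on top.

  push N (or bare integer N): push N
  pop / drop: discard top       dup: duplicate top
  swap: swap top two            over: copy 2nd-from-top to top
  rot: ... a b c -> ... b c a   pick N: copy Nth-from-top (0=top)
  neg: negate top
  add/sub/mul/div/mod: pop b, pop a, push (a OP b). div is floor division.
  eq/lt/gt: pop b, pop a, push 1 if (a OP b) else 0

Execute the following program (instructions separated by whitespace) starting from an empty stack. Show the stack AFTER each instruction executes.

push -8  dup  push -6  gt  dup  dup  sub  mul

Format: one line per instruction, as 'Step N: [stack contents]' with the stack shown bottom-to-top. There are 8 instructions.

Step 1: [-8]
Step 2: [-8, -8]
Step 3: [-8, -8, -6]
Step 4: [-8, 0]
Step 5: [-8, 0, 0]
Step 6: [-8, 0, 0, 0]
Step 7: [-8, 0, 0]
Step 8: [-8, 0]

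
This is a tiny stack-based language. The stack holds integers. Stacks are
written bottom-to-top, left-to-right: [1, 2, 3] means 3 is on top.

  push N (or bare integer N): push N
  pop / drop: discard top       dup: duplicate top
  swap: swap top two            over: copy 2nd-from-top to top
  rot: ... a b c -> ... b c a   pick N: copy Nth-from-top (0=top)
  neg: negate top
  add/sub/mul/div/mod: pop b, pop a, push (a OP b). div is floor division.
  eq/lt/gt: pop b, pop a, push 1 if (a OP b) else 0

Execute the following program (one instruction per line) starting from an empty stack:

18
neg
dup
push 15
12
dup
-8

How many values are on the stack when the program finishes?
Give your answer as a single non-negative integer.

After 'push 18': stack = [18] (depth 1)
After 'neg': stack = [-18] (depth 1)
After 'dup': stack = [-18, -18] (depth 2)
After 'push 15': stack = [-18, -18, 15] (depth 3)
After 'push 12': stack = [-18, -18, 15, 12] (depth 4)
After 'dup': stack = [-18, -18, 15, 12, 12] (depth 5)
After 'push -8': stack = [-18, -18, 15, 12, 12, -8] (depth 6)

Answer: 6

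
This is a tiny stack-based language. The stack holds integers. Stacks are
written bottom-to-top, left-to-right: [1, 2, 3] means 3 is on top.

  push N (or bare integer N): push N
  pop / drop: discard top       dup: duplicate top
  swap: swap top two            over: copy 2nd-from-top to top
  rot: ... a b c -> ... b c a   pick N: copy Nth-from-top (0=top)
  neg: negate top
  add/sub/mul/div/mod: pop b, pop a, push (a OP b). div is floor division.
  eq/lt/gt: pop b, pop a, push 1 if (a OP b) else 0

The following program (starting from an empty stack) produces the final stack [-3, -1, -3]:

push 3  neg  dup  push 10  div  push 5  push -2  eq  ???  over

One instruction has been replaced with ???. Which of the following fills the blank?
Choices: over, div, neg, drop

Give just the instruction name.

Stack before ???: [-3, -1, 0]
Stack after ???:  [-3, -1]
Checking each choice:
  over: produces [-3, -1, 0, -1, 0]
  div: division by zero
  neg: produces [-3, -1, 0, -1]
  drop: MATCH


Answer: drop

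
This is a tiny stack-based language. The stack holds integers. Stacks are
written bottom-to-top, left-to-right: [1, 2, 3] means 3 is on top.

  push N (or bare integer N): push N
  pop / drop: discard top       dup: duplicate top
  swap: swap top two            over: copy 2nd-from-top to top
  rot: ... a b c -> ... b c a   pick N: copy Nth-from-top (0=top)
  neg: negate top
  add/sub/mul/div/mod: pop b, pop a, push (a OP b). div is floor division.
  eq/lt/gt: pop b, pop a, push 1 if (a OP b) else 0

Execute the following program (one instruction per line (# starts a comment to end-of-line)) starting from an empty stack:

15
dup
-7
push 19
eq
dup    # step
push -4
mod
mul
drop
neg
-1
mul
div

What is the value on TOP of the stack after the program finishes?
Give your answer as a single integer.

Answer: 1

Derivation:
After 'push 15': [15]
After 'dup': [15, 15]
After 'push -7': [15, 15, -7]
After 'push 19': [15, 15, -7, 19]
After 'eq': [15, 15, 0]
After 'dup': [15, 15, 0, 0]
After 'push -4': [15, 15, 0, 0, -4]
After 'mod': [15, 15, 0, 0]
After 'mul': [15, 15, 0]
After 'drop': [15, 15]
After 'neg': [15, -15]
After 'push -1': [15, -15, -1]
After 'mul': [15, 15]
After 'div': [1]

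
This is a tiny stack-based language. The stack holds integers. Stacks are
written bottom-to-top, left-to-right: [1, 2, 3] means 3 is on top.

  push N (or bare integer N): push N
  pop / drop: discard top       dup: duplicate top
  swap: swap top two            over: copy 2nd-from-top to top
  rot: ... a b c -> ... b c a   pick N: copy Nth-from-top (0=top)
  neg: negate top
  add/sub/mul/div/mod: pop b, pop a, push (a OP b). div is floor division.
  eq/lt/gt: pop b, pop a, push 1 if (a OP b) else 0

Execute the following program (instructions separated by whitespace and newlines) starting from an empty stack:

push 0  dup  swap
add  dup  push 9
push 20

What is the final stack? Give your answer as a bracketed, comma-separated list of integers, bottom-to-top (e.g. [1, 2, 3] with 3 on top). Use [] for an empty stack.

Answer: [0, 0, 9, 20]

Derivation:
After 'push 0': [0]
After 'dup': [0, 0]
After 'swap': [0, 0]
After 'add': [0]
After 'dup': [0, 0]
After 'push 9': [0, 0, 9]
After 'push 20': [0, 0, 9, 20]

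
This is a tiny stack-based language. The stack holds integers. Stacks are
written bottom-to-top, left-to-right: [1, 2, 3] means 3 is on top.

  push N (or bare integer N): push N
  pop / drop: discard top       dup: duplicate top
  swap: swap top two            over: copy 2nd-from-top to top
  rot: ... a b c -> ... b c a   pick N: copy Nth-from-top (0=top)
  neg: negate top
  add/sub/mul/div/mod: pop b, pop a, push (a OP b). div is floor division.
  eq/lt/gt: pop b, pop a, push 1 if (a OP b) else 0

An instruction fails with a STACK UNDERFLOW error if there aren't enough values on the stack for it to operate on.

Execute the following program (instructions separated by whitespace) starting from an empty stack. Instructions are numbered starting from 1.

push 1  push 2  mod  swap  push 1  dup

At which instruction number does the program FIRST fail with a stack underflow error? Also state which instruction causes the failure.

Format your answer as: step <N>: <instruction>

Step 1 ('push 1'): stack = [1], depth = 1
Step 2 ('push 2'): stack = [1, 2], depth = 2
Step 3 ('mod'): stack = [1], depth = 1
Step 4 ('swap'): needs 2 value(s) but depth is 1 — STACK UNDERFLOW

Answer: step 4: swap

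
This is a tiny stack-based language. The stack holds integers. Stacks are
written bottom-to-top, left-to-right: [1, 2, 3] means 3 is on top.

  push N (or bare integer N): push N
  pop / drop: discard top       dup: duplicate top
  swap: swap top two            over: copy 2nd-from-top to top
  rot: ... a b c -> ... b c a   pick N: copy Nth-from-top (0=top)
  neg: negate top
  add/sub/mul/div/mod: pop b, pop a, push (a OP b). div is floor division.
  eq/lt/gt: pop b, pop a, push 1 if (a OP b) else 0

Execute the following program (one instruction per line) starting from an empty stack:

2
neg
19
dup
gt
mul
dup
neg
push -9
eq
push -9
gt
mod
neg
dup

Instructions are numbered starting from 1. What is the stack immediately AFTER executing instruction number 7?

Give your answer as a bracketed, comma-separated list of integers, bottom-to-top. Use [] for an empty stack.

Step 1 ('2'): [2]
Step 2 ('neg'): [-2]
Step 3 ('19'): [-2, 19]
Step 4 ('dup'): [-2, 19, 19]
Step 5 ('gt'): [-2, 0]
Step 6 ('mul'): [0]
Step 7 ('dup'): [0, 0]

Answer: [0, 0]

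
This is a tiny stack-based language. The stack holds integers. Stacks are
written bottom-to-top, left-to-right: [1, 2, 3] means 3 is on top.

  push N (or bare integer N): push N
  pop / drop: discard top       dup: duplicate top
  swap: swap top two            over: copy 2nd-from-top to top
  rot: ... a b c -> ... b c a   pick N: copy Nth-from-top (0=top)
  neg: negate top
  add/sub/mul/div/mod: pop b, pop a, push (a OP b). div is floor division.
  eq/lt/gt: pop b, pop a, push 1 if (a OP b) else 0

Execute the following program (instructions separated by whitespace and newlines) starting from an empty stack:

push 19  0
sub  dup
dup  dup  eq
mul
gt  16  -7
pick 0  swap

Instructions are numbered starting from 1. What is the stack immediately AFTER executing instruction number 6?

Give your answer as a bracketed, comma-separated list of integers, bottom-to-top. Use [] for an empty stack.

Step 1 ('push 19'): [19]
Step 2 ('0'): [19, 0]
Step 3 ('sub'): [19]
Step 4 ('dup'): [19, 19]
Step 5 ('dup'): [19, 19, 19]
Step 6 ('dup'): [19, 19, 19, 19]

Answer: [19, 19, 19, 19]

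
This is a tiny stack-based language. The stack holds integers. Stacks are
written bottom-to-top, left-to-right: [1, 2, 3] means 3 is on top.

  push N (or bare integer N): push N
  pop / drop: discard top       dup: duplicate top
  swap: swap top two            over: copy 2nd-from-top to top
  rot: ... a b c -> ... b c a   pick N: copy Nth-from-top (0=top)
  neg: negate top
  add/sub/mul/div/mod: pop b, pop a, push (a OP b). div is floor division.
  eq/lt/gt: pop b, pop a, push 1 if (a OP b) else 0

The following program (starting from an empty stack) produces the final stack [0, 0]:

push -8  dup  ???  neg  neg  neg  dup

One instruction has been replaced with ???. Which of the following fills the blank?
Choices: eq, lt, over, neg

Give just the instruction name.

Stack before ???: [-8, -8]
Stack after ???:  [0]
Checking each choice:
  eq: produces [-1, -1]
  lt: MATCH
  over: produces [-8, -8, 8, 8]
  neg: produces [-8, -8, -8]


Answer: lt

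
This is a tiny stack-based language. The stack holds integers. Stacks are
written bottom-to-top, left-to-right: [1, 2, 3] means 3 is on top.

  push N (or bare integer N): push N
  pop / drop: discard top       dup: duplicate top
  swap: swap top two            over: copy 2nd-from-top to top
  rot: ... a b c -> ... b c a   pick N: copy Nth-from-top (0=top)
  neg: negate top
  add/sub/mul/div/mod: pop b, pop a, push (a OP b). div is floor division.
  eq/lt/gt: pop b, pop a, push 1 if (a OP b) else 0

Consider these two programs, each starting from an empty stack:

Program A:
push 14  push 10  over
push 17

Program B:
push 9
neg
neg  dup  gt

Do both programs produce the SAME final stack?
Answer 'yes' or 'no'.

Program A trace:
  After 'push 14': [14]
  After 'push 10': [14, 10]
  After 'over': [14, 10, 14]
  After 'push 17': [14, 10, 14, 17]
Program A final stack: [14, 10, 14, 17]

Program B trace:
  After 'push 9': [9]
  After 'neg': [-9]
  After 'neg': [9]
  After 'dup': [9, 9]
  After 'gt': [0]
Program B final stack: [0]
Same: no

Answer: no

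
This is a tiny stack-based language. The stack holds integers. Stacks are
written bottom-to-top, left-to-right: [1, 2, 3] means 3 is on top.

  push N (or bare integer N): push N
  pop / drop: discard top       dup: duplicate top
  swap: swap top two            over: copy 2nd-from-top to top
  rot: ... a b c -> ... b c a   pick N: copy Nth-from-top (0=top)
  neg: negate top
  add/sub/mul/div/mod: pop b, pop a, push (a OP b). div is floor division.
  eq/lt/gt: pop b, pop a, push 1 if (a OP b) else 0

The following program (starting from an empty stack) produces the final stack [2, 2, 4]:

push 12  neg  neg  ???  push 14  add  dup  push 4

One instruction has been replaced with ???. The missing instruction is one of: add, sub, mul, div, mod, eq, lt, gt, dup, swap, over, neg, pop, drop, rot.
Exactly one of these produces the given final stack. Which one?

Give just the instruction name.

Answer: neg

Derivation:
Stack before ???: [12]
Stack after ???:  [-12]
The instruction that transforms [12] -> [-12] is: neg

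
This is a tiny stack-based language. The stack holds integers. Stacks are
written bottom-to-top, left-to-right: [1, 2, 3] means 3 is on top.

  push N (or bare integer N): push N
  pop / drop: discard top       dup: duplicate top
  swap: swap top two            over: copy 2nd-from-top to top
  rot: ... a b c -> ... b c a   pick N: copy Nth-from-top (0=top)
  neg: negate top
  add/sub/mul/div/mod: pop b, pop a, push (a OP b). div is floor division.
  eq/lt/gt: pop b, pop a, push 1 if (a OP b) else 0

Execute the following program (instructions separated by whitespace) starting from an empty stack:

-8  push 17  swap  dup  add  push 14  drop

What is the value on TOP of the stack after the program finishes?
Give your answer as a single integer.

Answer: -16

Derivation:
After 'push -8': [-8]
After 'push 17': [-8, 17]
After 'swap': [17, -8]
After 'dup': [17, -8, -8]
After 'add': [17, -16]
After 'push 14': [17, -16, 14]
After 'drop': [17, -16]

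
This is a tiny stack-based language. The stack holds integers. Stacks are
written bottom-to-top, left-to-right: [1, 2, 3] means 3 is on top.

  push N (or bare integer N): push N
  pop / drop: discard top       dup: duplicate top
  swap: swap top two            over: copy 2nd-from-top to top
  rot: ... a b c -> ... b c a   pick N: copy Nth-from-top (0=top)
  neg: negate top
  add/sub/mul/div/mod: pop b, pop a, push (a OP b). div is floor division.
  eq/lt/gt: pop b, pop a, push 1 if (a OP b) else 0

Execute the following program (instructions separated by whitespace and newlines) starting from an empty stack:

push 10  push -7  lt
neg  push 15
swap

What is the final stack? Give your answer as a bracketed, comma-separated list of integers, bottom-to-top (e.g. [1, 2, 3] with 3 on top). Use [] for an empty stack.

After 'push 10': [10]
After 'push -7': [10, -7]
After 'lt': [0]
After 'neg': [0]
After 'push 15': [0, 15]
After 'swap': [15, 0]

Answer: [15, 0]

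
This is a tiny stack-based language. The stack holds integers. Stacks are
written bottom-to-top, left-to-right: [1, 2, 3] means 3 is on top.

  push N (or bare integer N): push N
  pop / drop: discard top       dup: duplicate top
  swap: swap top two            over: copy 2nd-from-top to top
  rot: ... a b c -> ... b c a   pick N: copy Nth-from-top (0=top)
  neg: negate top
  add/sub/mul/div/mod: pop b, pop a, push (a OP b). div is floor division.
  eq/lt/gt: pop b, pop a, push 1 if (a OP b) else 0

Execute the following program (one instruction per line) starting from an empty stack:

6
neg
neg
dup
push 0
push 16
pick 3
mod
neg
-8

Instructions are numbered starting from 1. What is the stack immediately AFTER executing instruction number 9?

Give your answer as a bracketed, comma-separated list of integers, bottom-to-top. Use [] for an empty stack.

Answer: [6, 6, 0, -4]

Derivation:
Step 1 ('6'): [6]
Step 2 ('neg'): [-6]
Step 3 ('neg'): [6]
Step 4 ('dup'): [6, 6]
Step 5 ('push 0'): [6, 6, 0]
Step 6 ('push 16'): [6, 6, 0, 16]
Step 7 ('pick 3'): [6, 6, 0, 16, 6]
Step 8 ('mod'): [6, 6, 0, 4]
Step 9 ('neg'): [6, 6, 0, -4]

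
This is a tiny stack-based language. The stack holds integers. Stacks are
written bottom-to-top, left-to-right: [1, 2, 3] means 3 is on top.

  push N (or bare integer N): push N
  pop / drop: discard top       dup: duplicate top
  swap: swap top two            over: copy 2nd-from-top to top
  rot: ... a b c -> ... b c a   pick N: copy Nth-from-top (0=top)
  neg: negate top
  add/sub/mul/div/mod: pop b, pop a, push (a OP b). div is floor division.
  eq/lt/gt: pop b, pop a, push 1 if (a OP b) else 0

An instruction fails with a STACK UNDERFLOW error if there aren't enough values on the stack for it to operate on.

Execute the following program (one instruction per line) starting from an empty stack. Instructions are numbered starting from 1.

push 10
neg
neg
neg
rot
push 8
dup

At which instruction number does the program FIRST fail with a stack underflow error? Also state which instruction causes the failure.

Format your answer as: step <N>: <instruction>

Step 1 ('push 10'): stack = [10], depth = 1
Step 2 ('neg'): stack = [-10], depth = 1
Step 3 ('neg'): stack = [10], depth = 1
Step 4 ('neg'): stack = [-10], depth = 1
Step 5 ('rot'): needs 3 value(s) but depth is 1 — STACK UNDERFLOW

Answer: step 5: rot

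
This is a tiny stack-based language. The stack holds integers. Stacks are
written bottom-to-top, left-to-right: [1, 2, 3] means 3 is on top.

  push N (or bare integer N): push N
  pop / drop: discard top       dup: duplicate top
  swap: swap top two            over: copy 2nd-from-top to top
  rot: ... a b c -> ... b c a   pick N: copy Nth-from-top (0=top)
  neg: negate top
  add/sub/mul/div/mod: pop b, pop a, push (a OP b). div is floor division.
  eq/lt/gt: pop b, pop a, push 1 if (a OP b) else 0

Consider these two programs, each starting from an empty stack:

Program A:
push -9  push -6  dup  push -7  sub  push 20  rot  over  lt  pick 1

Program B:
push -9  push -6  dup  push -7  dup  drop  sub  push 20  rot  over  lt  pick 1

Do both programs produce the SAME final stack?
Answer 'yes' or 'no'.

Program A trace:
  After 'push -9': [-9]
  After 'push -6': [-9, -6]
  After 'dup': [-9, -6, -6]
  After 'push -7': [-9, -6, -6, -7]
  After 'sub': [-9, -6, 1]
  After 'push 20': [-9, -6, 1, 20]
  After 'rot': [-9, 1, 20, -6]
  After 'over': [-9, 1, 20, -6, 20]
  After 'lt': [-9, 1, 20, 1]
  After 'pick 1': [-9, 1, 20, 1, 20]
Program A final stack: [-9, 1, 20, 1, 20]

Program B trace:
  After 'push -9': [-9]
  After 'push -6': [-9, -6]
  After 'dup': [-9, -6, -6]
  After 'push -7': [-9, -6, -6, -7]
  After 'dup': [-9, -6, -6, -7, -7]
  After 'drop': [-9, -6, -6, -7]
  After 'sub': [-9, -6, 1]
  After 'push 20': [-9, -6, 1, 20]
  After 'rot': [-9, 1, 20, -6]
  After 'over': [-9, 1, 20, -6, 20]
  After 'lt': [-9, 1, 20, 1]
  After 'pick 1': [-9, 1, 20, 1, 20]
Program B final stack: [-9, 1, 20, 1, 20]
Same: yes

Answer: yes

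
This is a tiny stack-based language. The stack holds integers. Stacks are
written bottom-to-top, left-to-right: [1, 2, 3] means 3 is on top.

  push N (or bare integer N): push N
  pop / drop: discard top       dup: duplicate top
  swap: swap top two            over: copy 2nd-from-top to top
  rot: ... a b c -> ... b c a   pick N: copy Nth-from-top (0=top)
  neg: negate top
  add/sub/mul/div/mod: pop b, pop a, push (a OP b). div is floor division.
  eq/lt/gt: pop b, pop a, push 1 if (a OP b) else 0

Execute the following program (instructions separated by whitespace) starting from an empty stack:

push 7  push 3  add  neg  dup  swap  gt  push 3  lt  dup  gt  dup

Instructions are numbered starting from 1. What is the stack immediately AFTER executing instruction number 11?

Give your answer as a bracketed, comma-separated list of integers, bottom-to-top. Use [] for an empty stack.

Step 1 ('push 7'): [7]
Step 2 ('push 3'): [7, 3]
Step 3 ('add'): [10]
Step 4 ('neg'): [-10]
Step 5 ('dup'): [-10, -10]
Step 6 ('swap'): [-10, -10]
Step 7 ('gt'): [0]
Step 8 ('push 3'): [0, 3]
Step 9 ('lt'): [1]
Step 10 ('dup'): [1, 1]
Step 11 ('gt'): [0]

Answer: [0]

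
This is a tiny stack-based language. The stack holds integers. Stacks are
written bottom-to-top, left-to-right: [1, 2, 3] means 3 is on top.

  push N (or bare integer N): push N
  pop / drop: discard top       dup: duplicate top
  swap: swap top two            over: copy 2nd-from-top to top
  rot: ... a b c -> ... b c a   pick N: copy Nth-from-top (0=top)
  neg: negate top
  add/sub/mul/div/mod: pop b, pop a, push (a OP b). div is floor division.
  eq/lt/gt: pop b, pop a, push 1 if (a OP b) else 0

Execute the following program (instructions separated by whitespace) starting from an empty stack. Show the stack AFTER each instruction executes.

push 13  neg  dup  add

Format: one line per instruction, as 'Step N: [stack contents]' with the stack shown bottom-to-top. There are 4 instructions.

Step 1: [13]
Step 2: [-13]
Step 3: [-13, -13]
Step 4: [-26]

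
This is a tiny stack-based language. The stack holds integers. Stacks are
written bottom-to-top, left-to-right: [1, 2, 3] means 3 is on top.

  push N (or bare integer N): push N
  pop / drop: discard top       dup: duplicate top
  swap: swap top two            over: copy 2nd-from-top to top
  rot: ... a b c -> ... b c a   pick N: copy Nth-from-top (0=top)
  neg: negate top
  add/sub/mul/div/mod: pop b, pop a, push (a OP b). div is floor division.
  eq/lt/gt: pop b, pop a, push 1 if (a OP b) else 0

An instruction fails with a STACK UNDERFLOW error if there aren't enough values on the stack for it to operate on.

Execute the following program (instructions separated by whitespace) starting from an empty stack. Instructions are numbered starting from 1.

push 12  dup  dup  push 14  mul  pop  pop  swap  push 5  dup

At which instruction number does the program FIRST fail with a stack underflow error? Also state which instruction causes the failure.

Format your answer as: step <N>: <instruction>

Answer: step 8: swap

Derivation:
Step 1 ('push 12'): stack = [12], depth = 1
Step 2 ('dup'): stack = [12, 12], depth = 2
Step 3 ('dup'): stack = [12, 12, 12], depth = 3
Step 4 ('push 14'): stack = [12, 12, 12, 14], depth = 4
Step 5 ('mul'): stack = [12, 12, 168], depth = 3
Step 6 ('pop'): stack = [12, 12], depth = 2
Step 7 ('pop'): stack = [12], depth = 1
Step 8 ('swap'): needs 2 value(s) but depth is 1 — STACK UNDERFLOW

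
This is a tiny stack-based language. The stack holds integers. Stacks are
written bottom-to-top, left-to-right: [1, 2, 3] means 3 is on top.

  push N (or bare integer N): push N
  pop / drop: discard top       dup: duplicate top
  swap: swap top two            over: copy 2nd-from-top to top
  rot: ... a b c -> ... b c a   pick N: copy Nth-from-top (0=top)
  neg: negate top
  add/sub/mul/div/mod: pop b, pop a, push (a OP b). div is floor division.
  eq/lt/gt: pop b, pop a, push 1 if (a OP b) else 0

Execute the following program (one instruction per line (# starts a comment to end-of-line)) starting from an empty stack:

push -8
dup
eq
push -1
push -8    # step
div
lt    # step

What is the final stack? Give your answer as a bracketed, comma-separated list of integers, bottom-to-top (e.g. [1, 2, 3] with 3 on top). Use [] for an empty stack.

After 'push -8': [-8]
After 'dup': [-8, -8]
After 'eq': [1]
After 'push -1': [1, -1]
After 'push -8': [1, -1, -8]
After 'div': [1, 0]
After 'lt': [0]

Answer: [0]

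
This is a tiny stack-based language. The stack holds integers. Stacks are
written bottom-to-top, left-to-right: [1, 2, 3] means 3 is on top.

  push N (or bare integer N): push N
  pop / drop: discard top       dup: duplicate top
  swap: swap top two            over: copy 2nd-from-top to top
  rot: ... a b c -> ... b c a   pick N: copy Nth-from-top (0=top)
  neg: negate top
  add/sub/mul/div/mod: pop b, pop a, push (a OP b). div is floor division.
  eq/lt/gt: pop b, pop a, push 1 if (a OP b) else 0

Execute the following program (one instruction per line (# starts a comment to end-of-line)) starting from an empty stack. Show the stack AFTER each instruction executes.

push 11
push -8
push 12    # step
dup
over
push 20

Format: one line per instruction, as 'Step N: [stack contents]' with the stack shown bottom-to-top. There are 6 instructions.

Step 1: [11]
Step 2: [11, -8]
Step 3: [11, -8, 12]
Step 4: [11, -8, 12, 12]
Step 5: [11, -8, 12, 12, 12]
Step 6: [11, -8, 12, 12, 12, 20]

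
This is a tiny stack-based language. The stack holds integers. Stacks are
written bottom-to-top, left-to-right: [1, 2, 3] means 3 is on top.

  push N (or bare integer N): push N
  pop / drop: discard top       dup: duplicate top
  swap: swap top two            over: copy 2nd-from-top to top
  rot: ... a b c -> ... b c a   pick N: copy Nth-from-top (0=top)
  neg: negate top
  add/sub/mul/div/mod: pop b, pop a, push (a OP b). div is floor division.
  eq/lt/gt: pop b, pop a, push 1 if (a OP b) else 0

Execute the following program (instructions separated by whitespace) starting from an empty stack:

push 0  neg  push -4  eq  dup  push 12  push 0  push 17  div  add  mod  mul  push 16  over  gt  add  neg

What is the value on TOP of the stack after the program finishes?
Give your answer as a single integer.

After 'push 0': [0]
After 'neg': [0]
After 'push -4': [0, -4]
After 'eq': [0]
After 'dup': [0, 0]
After 'push 12': [0, 0, 12]
After 'push 0': [0, 0, 12, 0]
After 'push 17': [0, 0, 12, 0, 17]
After 'div': [0, 0, 12, 0]
After 'add': [0, 0, 12]
After 'mod': [0, 0]
After 'mul': [0]
After 'push 16': [0, 16]
After 'over': [0, 16, 0]
After 'gt': [0, 1]
After 'add': [1]
After 'neg': [-1]

Answer: -1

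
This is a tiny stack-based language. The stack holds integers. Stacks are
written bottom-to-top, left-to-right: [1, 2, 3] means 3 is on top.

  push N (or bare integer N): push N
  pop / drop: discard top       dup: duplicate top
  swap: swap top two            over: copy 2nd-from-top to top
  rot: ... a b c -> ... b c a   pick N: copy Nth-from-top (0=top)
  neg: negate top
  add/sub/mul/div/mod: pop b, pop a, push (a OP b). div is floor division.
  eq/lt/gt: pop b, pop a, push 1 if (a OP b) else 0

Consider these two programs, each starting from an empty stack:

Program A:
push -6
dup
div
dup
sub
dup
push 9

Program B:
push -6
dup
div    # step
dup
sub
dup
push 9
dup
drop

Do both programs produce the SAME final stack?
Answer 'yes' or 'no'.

Program A trace:
  After 'push -6': [-6]
  After 'dup': [-6, -6]
  After 'div': [1]
  After 'dup': [1, 1]
  After 'sub': [0]
  After 'dup': [0, 0]
  After 'push 9': [0, 0, 9]
Program A final stack: [0, 0, 9]

Program B trace:
  After 'push -6': [-6]
  After 'dup': [-6, -6]
  After 'div': [1]
  After 'dup': [1, 1]
  After 'sub': [0]
  After 'dup': [0, 0]
  After 'push 9': [0, 0, 9]
  After 'dup': [0, 0, 9, 9]
  After 'drop': [0, 0, 9]
Program B final stack: [0, 0, 9]
Same: yes

Answer: yes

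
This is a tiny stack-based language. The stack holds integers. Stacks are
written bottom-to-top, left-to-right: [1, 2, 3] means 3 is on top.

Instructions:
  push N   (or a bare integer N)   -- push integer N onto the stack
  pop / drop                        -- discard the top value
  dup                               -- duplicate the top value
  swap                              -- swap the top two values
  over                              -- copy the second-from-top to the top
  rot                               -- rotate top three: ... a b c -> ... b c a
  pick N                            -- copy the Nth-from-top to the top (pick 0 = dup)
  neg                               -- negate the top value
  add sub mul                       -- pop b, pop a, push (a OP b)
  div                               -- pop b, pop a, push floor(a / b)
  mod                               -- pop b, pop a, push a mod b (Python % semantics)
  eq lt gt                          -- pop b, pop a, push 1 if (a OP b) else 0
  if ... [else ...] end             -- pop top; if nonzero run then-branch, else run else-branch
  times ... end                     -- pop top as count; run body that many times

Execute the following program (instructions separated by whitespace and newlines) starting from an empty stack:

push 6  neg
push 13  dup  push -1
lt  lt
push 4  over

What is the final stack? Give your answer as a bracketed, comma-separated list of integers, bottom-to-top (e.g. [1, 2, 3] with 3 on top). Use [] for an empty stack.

Answer: [-6, 0, 4, 0]

Derivation:
After 'push 6': [6]
After 'neg': [-6]
After 'push 13': [-6, 13]
After 'dup': [-6, 13, 13]
After 'push -1': [-6, 13, 13, -1]
After 'lt': [-6, 13, 0]
After 'lt': [-6, 0]
After 'push 4': [-6, 0, 4]
After 'over': [-6, 0, 4, 0]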